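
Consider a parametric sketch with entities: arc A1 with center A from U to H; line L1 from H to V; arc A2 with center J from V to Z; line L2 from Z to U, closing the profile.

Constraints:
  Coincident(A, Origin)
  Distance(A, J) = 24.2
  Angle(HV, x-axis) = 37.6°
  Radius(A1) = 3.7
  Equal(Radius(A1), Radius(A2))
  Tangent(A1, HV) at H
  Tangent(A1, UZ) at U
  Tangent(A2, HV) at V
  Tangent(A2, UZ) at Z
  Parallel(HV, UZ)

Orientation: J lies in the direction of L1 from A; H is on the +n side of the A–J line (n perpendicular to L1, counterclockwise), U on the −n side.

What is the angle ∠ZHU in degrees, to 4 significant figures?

73.00°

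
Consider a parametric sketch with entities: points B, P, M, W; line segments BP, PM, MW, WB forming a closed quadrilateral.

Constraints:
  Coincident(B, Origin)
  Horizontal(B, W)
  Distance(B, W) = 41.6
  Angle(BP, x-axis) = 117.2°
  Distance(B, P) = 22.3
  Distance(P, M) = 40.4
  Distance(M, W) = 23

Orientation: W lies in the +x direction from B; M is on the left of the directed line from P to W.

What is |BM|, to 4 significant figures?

36.22

B is at the origin; B and W share the same y with |BW| = 41.6 and W in +x, so W = (41.6, 0). BP runs at 117.2° with |BP| = 22.3, so P = (-10.19, 19.83). M is determined by |PM| = 40.4 and |MW| = 23.0 together: it lies at the intersection of circle(P, 40.4) and circle(W, 23.0). With |PW| = 55.46, the foot of the radical line on PW is 37.68 from P and the perpendicular offset is √(40.4² − 37.68²) = 14.58. Taking the left-of-PW solution: M = (30.21, 19.98).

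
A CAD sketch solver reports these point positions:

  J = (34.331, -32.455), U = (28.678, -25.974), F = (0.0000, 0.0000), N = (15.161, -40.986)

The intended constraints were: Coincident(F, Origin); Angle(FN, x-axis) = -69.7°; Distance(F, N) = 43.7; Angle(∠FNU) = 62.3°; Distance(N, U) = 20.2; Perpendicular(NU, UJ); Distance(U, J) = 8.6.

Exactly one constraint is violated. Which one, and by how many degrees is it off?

Perpendicular(NU, UJ) — off by 6.90°.

F = (0.00, 0.00) ✓; FN at -69.70° ✓; |FN| = 43.70 ✓; ∠FNU = 62.30° ✓; |NU| = 20.20 ✓; ∠(NU, UJ) = 96.90° ✗; |UJ| = 8.600 ✓.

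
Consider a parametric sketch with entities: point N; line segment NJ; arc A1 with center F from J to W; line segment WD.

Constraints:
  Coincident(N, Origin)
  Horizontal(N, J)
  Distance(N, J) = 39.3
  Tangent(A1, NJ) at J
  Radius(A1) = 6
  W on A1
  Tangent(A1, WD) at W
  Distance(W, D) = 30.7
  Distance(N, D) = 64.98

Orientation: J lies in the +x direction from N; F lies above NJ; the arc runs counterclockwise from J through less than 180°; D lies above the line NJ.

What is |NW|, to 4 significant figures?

45.01

Checks: |NJ| = 39.30 ✓; |FW| = 6.000 ✓; ∠(FW, WD) = 90.00° ✓; |WD| = 30.70 ✓; |ND| = 64.98 ✓.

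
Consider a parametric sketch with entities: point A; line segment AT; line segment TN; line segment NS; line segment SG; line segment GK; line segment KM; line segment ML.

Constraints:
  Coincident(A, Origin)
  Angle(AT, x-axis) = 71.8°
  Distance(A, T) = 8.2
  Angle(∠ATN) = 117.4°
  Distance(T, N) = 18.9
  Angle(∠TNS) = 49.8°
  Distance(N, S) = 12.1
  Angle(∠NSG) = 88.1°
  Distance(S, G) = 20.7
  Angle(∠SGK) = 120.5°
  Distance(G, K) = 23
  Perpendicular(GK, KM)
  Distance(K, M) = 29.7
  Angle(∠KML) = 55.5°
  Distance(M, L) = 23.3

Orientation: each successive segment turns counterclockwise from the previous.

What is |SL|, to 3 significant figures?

14.4

GK ⟂ KM, so KM runs at 146°; with |KM| = 29.7, M = (-2.90, 43.7). ∠KML = 55.5° gives ML at -89.5° from the x-axis; with |ML| = 23.3, L = (-2.70, 20.4). Then |SL| = |L − S| = 14.4.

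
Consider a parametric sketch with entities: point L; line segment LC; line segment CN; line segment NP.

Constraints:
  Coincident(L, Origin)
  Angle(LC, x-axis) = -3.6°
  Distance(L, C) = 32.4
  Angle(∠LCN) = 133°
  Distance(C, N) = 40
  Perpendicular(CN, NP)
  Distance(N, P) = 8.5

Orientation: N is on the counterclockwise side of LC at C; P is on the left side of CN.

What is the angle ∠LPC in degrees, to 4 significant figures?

25.75°

∠LCN = 133.0°, so CN runs at -3.6° + (180° − 133.0°) = 43.40° from the x-axis; with |CN| = 40.0, N = C + 40.0·(cos 43.40°, sin 43.40°) = (61.40, 25.45). CN is perpendicular to NP; with |NP| = 8.5 on the left of CN, P = N + 8.5·(-0.6871, 0.7266) = (55.56, 31.62). Then cos ∠LPC = PL·PC / (|PL||PC|), giving 25.75°.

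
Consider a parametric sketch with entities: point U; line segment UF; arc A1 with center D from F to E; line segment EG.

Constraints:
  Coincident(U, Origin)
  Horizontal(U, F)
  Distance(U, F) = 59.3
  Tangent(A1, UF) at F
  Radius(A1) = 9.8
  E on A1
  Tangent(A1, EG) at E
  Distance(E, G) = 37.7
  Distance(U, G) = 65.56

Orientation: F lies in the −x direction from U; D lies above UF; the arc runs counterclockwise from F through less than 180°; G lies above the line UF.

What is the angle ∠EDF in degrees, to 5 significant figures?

84.956°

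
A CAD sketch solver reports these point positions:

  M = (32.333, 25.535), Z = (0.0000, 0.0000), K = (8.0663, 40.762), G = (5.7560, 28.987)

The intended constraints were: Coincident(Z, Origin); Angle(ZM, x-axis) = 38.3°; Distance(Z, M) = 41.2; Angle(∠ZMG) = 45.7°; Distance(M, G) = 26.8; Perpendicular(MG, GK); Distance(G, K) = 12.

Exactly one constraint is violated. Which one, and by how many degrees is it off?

Perpendicular(MG, GK) — off by 3.70°.

Z = (0.00, 0.00) ✓; ZM at 38.30° ✓; |ZM| = 41.20 ✓; ∠ZMG = 45.70° ✓; |MG| = 26.80 ✓; ∠(MG, GK) = 93.70° ✗; |GK| = 12.00 ✓.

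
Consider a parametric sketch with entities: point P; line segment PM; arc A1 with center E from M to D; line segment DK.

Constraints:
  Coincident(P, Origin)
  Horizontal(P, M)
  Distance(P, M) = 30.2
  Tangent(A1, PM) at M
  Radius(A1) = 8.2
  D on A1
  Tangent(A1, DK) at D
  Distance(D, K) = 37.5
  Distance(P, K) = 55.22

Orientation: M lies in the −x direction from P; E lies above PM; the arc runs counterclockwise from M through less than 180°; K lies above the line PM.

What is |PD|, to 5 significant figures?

24.250

Checks: |PM| = 30.20 ✓; |ED| = 8.200 ✓; ∠(ED, DK) = 90.00° ✓; |DK| = 37.50 ✓; |PK| = 55.22 ✓.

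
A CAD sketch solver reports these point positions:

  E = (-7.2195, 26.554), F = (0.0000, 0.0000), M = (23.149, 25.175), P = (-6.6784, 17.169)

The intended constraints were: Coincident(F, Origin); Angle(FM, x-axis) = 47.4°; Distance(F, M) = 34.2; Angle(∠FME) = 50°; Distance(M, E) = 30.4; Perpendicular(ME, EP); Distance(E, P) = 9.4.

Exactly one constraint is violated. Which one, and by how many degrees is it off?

Perpendicular(ME, EP) — off by 5.90°.

F = (0.00, 0.00) ✓; FM at 47.40° ✓; |FM| = 34.20 ✓; ∠FME = 50.00° ✓; |ME| = 30.40 ✓; ∠(ME, EP) = 95.90° ✗; |EP| = 9.401 ✓.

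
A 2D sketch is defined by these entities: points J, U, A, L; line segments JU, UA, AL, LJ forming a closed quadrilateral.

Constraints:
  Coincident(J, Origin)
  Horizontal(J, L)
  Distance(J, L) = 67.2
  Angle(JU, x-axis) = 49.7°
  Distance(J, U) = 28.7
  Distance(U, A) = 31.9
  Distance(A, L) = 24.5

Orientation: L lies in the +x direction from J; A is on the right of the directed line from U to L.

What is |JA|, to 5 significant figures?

42.736

J is at the origin; J and L share the same y with |JL| = 67.2 and L in +x, so L = (67.2, 0). JU runs at 49.7° with |JU| = 28.7, so U = (18.563, 21.889). A is determined by |UA| = 31.9 and |AL| = 24.5 together: it lies at the intersection of circle(U, 31.9) and circle(L, 24.5). With |UL| = 53.336, the foot of the radical line on UL is 30.580 from U and the perpendicular offset is √(31.9² − 30.580²) = 9.0803. Taking the right-of-UL solution: A = (42.723, 1.0582).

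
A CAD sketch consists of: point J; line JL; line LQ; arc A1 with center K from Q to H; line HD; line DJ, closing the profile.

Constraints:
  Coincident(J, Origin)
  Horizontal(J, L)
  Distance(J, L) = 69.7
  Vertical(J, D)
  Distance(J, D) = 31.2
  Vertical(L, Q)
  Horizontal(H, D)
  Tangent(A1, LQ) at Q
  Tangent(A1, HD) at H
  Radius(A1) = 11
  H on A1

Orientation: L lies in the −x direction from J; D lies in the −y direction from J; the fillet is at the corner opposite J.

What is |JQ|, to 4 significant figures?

72.57

J is at the origin; J and L share the same y with |JL| = 69.7 and L on the −x side, so L = (-69.70, 0.000). JD is vertical with |JD| = 31.2 and D on the −y side, so D = (0.000, -31.20). The virtual corner opposite J is at (-69.70, -31.20). Since A1 is tangent to LQ there, KQ ⟂ LQ and the tangent condition forces KH to be normal to HD, with radius 11.0, so the center K sits 11.0 in from both sides at K = (-58.70, -20.20). That places the tangent points at Q = (-69.70, -20.20) on LQ and H = (-58.70, -31.20) on HD. Then |JQ| = |Q − J| = 72.57.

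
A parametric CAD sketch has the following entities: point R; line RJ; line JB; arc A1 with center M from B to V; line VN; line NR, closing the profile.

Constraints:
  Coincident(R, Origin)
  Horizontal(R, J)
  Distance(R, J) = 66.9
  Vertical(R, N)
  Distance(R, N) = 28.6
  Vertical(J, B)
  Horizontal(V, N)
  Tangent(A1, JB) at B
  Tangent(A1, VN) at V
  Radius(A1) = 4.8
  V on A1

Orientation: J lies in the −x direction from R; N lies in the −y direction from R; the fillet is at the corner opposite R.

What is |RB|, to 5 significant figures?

71.007

R is at the origin; RJ is horizontal with |RJ| = 66.9 and J on the −x side, so J = (-66.900, 0.0000). R and N share the same x with |RN| = 28.6 and N on the −y side, so N = (0.0000, -28.600). The virtual corner opposite R is at (-66.900, -28.600). The tangent condition forces MB to be normal to JB and since A1 is tangent to VN there, MV ⟂ VN, with radius 4.8, so the center M sits 4.8 in from both sides at M = (-62.100, -23.800). That places the tangent points at B = (-66.900, -23.800) on JB and V = (-62.100, -28.600) on VN. Then |RB| = |B − R| = 71.007.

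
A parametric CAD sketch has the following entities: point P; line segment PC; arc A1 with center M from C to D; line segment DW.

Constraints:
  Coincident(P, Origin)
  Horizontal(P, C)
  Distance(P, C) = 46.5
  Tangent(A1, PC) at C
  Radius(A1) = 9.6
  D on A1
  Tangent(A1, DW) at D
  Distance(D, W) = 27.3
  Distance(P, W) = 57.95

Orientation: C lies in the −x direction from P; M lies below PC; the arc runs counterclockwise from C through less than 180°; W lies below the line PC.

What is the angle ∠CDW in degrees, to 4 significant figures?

122.3°

Checks: |PC| = 46.50 ✓; |MD| = 9.600 ✓; ∠(MD, DW) = 90.00° ✓; |DW| = 27.30 ✓; |PW| = 57.95 ✓.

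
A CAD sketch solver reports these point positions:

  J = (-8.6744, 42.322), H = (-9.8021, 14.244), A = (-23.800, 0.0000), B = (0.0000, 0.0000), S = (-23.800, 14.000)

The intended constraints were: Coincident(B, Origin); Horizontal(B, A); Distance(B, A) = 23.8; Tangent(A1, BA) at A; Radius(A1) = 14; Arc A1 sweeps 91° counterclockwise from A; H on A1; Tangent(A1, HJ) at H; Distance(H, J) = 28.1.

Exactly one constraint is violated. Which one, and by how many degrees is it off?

Tangent(A1, HJ) at H — off by 3.30°.

B = (0.00, 0.00) ✓; B.y = 0.00, A.y = 0.00 ✓; |BA| = 23.80 ✓; ∠(SA, AB) = 90.00° ✓; |SA| = 14.00 ✓; bearing(S→H) − bearing(S→A) = 91.00° ✓; |SH| = 14.00 ✓; ∠(SH, HJ) = 93.30° ✗; |HJ| = 28.10 ✓.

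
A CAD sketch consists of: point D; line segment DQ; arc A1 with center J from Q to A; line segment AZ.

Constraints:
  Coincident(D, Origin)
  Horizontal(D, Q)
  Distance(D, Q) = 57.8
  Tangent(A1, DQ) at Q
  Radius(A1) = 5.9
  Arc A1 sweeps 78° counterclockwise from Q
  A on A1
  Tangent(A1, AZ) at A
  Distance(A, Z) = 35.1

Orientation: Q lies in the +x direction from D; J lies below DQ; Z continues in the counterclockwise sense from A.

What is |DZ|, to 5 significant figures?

59.350

D is at the origin; DQ is horizontal with |DQ| = 57.8 and Q on the +x side, so Q = (57.800, 0.0000). The tangent condition forces JQ to be normal to DQ, so J = Q + (0, -5.9) = (57.800, -5.9000). On A1, Q sits at bearing 90° from J; a 78° counterclockwise sweep puts A at bearing 168°, so A = J + 5.9·(cos 168°, sin 168°) = (52.029, -4.6733). The tangent condition forces JA to be normal to AZ, so AZ runs along (−sin 168°, cos 168°); with |AZ| = 35.1, Z = (44.731, -39.006). Then |DZ| = |Z − D| = 59.350.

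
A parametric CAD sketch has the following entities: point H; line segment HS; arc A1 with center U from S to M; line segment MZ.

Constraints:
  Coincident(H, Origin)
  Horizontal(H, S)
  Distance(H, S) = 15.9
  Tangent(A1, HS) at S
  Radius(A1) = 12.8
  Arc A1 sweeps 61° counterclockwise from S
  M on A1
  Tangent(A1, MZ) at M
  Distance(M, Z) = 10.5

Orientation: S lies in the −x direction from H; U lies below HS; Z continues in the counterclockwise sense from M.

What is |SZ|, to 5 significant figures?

22.675

H is at the origin; HS is horizontal with |HS| = 15.9 and S on the −x side, so S = (-15.900, 0.0000). The tangent condition forces US to be normal to HS, so U = S + (0, -12.8) = (-15.900, -12.800). On A1, S sits at bearing 90° from U; a 61° counterclockwise sweep puts M at bearing 151°, so M = U + 12.8·(cos 151°, sin 151°) = (-27.095, -6.5944). Since A1 is tangent to MZ there, UM ⟂ MZ, so MZ runs along (−sin 151°, cos 151°); with |MZ| = 10.5, Z = (-32.186, -15.778). Then |SZ| = |Z − S| = 22.675.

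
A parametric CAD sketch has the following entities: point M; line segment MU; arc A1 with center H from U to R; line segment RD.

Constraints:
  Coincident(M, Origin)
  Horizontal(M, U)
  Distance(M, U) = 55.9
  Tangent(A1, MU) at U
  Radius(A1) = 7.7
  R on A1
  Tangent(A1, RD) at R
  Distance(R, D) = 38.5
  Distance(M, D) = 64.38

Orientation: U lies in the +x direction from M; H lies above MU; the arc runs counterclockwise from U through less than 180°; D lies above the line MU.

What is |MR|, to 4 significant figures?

63.76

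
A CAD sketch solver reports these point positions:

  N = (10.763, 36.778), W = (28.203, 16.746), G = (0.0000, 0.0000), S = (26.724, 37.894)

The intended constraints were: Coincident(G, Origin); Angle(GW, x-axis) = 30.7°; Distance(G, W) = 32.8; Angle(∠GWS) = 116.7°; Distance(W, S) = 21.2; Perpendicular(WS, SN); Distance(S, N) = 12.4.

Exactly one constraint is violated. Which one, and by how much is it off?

Distance(S, N) = 12.4 — off by 3.60.

G = (0.00, 0.00) ✓; GW at 30.70° ✓; |GW| = 32.80 ✓; ∠GWS = 116.7° ✓; |WS| = 21.20 ✓; ∠(WS, SN) = 90.00° ✓; |SN| = 16.00 ✗.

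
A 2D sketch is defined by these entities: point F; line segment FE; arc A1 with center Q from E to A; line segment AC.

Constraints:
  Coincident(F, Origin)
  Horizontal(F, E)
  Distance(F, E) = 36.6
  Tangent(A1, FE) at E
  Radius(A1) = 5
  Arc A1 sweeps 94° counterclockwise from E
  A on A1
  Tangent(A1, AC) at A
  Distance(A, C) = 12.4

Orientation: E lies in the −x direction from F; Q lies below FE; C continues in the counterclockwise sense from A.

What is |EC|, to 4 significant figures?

18.19

F is at the origin; F and E share the same y with |FE| = 36.6 and E on the −x side, so E = (-36.60, 0.000). Since A1 is tangent to FE there, QE ⟂ FE, so Q = E + (0, -5) = (-36.60, -5.000). On A1, E sits at bearing 90° from Q; a 94° counterclockwise sweep puts A at bearing 184°, so A = Q + 5.0·(cos 184°, sin 184°) = (-41.59, -5.349). Since A1 is tangent to AC there, QA ⟂ AC, so AC runs along (−sin 184°, cos 184°); with |AC| = 12.4, C = (-40.72, -17.72). Then |EC| = |C − E| = 18.19.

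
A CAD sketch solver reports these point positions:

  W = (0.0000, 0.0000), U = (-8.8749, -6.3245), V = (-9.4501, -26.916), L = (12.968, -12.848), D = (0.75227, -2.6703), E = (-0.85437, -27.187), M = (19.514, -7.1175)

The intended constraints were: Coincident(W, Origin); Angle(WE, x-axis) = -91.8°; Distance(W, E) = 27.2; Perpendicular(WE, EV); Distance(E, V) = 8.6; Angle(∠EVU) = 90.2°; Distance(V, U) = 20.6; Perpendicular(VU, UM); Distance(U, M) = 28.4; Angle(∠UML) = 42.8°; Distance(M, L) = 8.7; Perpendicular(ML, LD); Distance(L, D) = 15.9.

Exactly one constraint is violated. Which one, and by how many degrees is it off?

Perpendicular(ML, LD) — off by 9.00°.

W = (0.00, 0.00) ✓; WE at -91.80° ✓; |WE| = 27.20 ✓; ∠(WE, EV) = 90.01° ✓; |EV| = 8.600 ✓; ∠EVU = 90.21° ✓; |VU| = 20.60 ✓; ∠(VU, UM) = 90.00° ✓; |UM| = 28.40 ✓; ∠UML = 42.80° ✓; |ML| = 8.700 ✓; ∠(ML, LD) = 81.00° ✗; |LD| = 15.90 ✓.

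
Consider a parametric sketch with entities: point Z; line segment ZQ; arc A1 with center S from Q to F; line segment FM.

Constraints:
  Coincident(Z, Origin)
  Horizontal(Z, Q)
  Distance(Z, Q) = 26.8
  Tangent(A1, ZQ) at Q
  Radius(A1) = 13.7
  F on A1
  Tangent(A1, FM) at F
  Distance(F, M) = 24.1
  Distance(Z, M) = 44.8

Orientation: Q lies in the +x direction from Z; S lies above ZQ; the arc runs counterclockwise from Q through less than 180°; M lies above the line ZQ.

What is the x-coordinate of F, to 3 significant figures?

36.5

Z is at the origin; ZQ is horizontal with |ZQ| = 26.8 and Q on the +x side, so Q = (26.8, 0.00). Tangency of A1 to ZQ means the radius SQ is perpendicular to ZQ, so S = Q + (0, 13.7) = (26.8, 13.7). Since SF ⟂ FM (tangency), |SM| = √(13.7² + 24.1²) = 27.7 regardless of where F sits on A1. So M lies on both circle(Z, 44.8) and circle(S, 27.7); the above-ZQ intersection is M = (19.4, 40.4). F is the foot of the tangent from M: F = (36.5, 23.4).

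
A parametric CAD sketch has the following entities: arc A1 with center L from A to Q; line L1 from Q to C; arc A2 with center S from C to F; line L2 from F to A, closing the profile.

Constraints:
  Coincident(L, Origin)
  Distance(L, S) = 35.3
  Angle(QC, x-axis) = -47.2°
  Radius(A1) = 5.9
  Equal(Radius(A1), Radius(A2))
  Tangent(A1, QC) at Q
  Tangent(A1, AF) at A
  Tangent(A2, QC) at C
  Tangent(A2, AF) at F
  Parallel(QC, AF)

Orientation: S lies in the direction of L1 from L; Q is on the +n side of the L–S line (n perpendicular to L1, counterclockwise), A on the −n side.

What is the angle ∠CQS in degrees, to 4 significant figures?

9.489°

The slot axis is L1's direction at -47.2°, so u = (cos -47.2°, sin -47.2°) = (0.6794, -0.7337) and n = (−sin -47.2°, cos -47.2°) = (0.7337, 0.6794). L is at the origin and S lies 35.3 along u from L, so S = 35.3·u = (23.98, -25.90). Tangency of A1 to both parallel lines with radius 5.9 puts Q and A at L ± 5.9·n: Q = (4.329, 4.009), A = (-4.329, -4.009). Equal radii place C and F the same way about S: C = S + 5.9·n = (28.31, -21.89), F = S − 5.9·n = (19.66, -29.91). Then cos ∠CQS = QC·QS / (|QC||QS|), giving 9.489°.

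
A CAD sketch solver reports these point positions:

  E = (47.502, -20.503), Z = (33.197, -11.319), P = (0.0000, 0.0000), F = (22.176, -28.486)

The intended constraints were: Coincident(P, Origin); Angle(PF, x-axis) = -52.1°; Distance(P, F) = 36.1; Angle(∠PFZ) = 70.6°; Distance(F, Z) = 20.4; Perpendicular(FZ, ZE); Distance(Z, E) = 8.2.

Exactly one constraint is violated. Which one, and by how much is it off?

Distance(Z, E) = 8.2 — off by 8.80.

P = (0.00, 0.00) ✓; PF at -52.10° ✓; |PF| = 36.10 ✓; ∠PFZ = 70.60° ✓; |FZ| = 20.40 ✓; ∠(FZ, ZE) = 90.00° ✓; |ZE| = 17.00 ✗.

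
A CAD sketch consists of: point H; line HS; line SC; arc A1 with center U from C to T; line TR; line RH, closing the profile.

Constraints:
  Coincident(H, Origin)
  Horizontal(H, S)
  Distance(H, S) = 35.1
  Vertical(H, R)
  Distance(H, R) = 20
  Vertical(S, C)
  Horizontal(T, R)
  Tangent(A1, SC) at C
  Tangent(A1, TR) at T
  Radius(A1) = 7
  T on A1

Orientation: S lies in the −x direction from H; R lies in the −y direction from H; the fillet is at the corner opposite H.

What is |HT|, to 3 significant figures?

34.5

H is at the origin; HS is horizontal with |HS| = 35.1 and S on the −x side, so S = (-35.1, 0.00). H and R share the same x with |HR| = 20.0 and R on the −y side, so R = (0.00, -20.0). The virtual corner opposite H is at (-35.1, -20.0). A1 meets SC tangentially, so UC is at right angles to SC and since A1 is tangent to TR there, UT ⟂ TR, with radius 7.0, so the center U sits 7.0 in from both sides at U = (-28.1, -13.0). That places the tangent points at C = (-35.1, -13.0) on SC and T = (-28.1, -20.0) on TR. Then |HT| = |T − H| = 34.5.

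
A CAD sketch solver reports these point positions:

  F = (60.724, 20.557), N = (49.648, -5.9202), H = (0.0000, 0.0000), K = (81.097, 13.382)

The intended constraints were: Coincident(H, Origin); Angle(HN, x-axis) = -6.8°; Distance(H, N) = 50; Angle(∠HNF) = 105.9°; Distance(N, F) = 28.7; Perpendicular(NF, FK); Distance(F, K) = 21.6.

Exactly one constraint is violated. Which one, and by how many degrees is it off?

Perpendicular(NF, FK) — off by 3.30°.

H = (0.00, 0.00) ✓; HN at -6.800° ✓; |HN| = 50.00 ✓; ∠HNF = 105.9° ✓; |NF| = 28.70 ✓; ∠(NF, FK) = 86.70° ✗; |FK| = 21.60 ✓.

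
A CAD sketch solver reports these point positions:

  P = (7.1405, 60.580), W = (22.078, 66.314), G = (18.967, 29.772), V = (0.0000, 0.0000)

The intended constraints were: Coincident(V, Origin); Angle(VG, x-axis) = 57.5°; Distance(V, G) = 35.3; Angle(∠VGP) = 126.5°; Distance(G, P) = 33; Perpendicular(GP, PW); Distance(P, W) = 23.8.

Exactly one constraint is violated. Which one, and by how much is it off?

Distance(P, W) = 23.8 — off by 7.80.

V = (0.00, 0.00) ✓; VG at 57.50° ✓; |VG| = 35.30 ✓; ∠VGP = 126.5° ✓; |GP| = 33.00 ✓; ∠(GP, PW) = 90.00° ✓; |PW| = 16.00 ✗.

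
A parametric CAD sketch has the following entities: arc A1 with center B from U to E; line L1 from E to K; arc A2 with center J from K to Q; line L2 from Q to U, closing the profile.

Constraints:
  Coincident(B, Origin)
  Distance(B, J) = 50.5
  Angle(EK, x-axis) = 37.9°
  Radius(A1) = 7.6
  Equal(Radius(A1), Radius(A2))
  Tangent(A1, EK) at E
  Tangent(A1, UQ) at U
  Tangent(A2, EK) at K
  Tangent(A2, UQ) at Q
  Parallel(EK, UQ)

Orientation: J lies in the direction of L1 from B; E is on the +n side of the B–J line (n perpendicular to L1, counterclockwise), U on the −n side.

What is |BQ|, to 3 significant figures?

51.1

The slot axis is L1's direction at 37.9°, so u = (cos 37.9°, sin 37.9°) = (0.789, 0.614) and n = (−sin 37.9°, cos 37.9°) = (-0.614, 0.789). B is at the origin and J lies 50.5 along u from B, so J = 50.5·u = (39.8, 31.0). Tangency of A1 to both parallel lines with radius 7.6 puts E and U at B ± 7.6·n: E = (-4.67, 6.00), U = (4.67, -6.00). Equal radii place K and Q the same way about J: K = J + 7.6·n = (35.2, 37.0), Q = J − 7.6·n = (44.5, 25.0). Then |BQ| = |Q − B| = 51.1.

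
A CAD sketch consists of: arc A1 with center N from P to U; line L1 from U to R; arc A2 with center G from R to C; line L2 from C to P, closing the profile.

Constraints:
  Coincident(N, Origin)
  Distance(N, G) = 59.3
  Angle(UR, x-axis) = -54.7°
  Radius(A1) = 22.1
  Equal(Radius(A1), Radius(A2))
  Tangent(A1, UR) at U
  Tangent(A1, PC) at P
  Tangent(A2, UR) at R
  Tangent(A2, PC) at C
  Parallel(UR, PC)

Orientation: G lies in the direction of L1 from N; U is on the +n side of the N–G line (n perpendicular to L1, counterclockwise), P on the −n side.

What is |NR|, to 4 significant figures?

63.28

Tangency of A1 to both parallel lines with radius 22.1 puts U and P at N ± 22.1·n: U = (18.04, 12.77), P = (-18.04, -12.77). Equal radii place R and C the same way about G: R = G + 22.1·n = (52.30, -35.63), C = G − 22.1·n = (16.23, -61.17). Then |NR| = |R − N| = 63.28.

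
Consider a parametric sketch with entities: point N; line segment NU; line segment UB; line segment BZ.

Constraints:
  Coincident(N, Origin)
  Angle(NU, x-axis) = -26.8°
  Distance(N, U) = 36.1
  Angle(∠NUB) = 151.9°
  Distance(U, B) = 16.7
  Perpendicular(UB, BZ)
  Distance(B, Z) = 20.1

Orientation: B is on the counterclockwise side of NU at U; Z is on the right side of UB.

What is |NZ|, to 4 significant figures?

61.10

∠NUB = 151.9°, so UB runs at -26.8° + (180° − 151.9°) = 1.300° from the x-axis; with |UB| = 16.7, B = U + 16.7·(cos 1.300°, sin 1.300°) = (48.92, -15.90). UB ⟂ BZ; with |BZ| = 20.1 on the right of UB, Z = B + 20.1·(0.02269, -0.9997) = (49.37, -35.99). Then |NZ| = |Z − N| = 61.10.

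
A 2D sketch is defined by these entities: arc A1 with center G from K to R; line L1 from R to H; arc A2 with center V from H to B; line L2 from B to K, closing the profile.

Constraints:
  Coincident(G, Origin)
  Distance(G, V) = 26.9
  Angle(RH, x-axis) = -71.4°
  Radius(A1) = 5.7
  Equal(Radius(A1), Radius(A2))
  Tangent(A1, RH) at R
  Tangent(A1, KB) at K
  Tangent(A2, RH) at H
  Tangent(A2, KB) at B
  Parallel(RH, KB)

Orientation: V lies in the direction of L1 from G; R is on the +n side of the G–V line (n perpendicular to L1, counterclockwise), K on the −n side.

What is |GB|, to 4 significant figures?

27.50

Tangency of A1 to both parallel lines with radius 5.7 puts R and K at G ± 5.7·n: R = (5.402, 1.818), K = (-5.402, -1.818). Equal radii place H and B the same way about V: H = V + 5.7·n = (13.98, -23.68), B = V − 5.7·n = (3.178, -27.31). Then |GB| = |B − G| = 27.50.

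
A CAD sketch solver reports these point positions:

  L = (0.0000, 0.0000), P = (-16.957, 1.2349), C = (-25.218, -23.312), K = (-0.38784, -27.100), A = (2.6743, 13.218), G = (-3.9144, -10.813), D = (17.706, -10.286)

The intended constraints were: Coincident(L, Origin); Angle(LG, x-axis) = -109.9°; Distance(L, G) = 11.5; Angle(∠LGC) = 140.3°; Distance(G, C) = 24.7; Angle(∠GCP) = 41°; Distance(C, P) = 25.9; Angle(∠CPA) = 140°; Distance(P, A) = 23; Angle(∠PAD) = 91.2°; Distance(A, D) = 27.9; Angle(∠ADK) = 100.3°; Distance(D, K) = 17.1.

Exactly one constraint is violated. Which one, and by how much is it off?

Distance(D, K) = 17.1 — off by 7.60.

L = (0.00, 0.00) ✓; LG at -109.9° ✓; |LG| = 11.50 ✓; ∠LGC = 140.3° ✓; |GC| = 24.70 ✓; ∠GCP = 41.00° ✓; |CP| = 25.90 ✓; ∠CPA = 140.0° ✓; |PA| = 23.00 ✓; ∠PAD = 91.20° ✓; |AD| = 27.90 ✓; ∠ADK = 100.3° ✓; |DK| = 24.70 ✗.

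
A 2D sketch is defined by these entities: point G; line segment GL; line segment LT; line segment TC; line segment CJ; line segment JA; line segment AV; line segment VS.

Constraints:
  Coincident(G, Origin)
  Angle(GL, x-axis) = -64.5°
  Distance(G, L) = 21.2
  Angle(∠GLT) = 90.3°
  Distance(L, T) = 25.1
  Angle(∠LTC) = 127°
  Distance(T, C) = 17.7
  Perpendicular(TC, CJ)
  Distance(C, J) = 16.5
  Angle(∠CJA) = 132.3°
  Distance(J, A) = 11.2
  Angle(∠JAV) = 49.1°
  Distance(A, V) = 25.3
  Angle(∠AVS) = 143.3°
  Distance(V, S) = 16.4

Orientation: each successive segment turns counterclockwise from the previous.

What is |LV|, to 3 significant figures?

32.0

G is at the origin; GL runs at -64.5° with length 21.2, so L = (9.13, -19.1). ∠GLT = 90.3° gives LT at 25.2° from the x-axis; with |LT| = 25.1, T = (31.8, -8.45). ∠LTC = 127.0° gives TC at 78.2° from the x-axis; with |TC| = 17.7, C = (35.5, 8.88). The perpendicularity gives CJ at right angles to TC, so CJ runs at 168°; with |CJ| = 16.5, J = (19.3, 12.3). ∠CJA = 132.3° gives JA at -144° from the x-axis; with |JA| = 11.2, A = (10.2, 5.69). ∠JAV = 49.1° gives AV at -13.2° from the x-axis; with |AV| = 25.3, V = (34.9, -0.0923). Then |LV| = |V − L| = 32.0.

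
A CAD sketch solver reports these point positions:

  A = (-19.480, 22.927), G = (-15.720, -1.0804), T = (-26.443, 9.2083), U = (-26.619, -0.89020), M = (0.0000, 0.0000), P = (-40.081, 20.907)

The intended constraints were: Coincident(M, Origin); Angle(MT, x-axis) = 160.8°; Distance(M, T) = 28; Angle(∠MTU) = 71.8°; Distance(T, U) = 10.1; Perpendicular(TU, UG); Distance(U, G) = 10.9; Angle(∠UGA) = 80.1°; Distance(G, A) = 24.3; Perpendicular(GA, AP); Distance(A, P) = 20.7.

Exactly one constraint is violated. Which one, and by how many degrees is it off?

Perpendicular(GA, AP) — off by 3.30°.

M = (0.00, 0.00) ✓; MT at 160.8° ✓; |MT| = 28.00 ✓; ∠MTU = 71.80° ✓; |TU| = 10.10 ✓; ∠(TU, UG) = 90.00° ✓; |UG| = 10.90 ✓; ∠UGA = 80.10° ✓; |GA| = 24.30 ✓; ∠(GA, AP) = 86.70° ✗; |AP| = 20.70 ✓.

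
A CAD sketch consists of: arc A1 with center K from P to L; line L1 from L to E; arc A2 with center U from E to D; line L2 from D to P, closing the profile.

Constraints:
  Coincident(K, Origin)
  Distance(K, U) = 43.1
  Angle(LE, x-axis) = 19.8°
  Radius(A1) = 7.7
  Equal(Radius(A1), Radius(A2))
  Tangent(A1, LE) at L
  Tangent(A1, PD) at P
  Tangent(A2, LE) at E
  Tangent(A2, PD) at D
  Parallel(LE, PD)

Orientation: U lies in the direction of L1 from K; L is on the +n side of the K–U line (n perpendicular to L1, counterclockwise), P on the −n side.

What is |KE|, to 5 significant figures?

43.782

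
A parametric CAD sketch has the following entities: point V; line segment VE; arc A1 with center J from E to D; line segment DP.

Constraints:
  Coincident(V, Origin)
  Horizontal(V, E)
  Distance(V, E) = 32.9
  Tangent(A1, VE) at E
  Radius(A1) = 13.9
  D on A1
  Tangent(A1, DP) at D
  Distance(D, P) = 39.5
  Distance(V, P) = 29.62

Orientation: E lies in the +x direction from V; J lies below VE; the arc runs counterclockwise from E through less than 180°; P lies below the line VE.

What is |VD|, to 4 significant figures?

24.11

V is at the origin; VE is horizontal with |VE| = 32.9 and E on the +x side, so E = (32.90, 0.000). The tangent condition forces JE to be normal to VE, so J = E + (0, -13.9) = (32.90, -13.90). Since JD ⟂ DP (tangency), |JP| = √(13.9² + 39.5²) = 41.87 regardless of where D sits on A1. So P lies on both circle(V, 29.62) and circle(J, 41.87); the below-VE intersection is P = (-6.168, -28.97). D is the foot of the tangent from P: D = (23.88, -3.327).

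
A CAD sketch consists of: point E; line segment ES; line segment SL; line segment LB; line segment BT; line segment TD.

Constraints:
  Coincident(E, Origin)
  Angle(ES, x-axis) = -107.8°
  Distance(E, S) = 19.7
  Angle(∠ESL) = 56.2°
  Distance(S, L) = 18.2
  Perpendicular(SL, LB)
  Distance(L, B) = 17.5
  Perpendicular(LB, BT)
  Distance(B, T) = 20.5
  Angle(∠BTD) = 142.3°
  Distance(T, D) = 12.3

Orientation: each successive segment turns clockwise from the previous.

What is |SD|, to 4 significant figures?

15.63

E is at the origin; ES runs at -107.8° with length 19.7, so S = (-6.022, -18.76). ∠ESL = 56.2° gives SL at 128.4° from the x-axis; with |SL| = 18.2, L = (-17.33, -4.494). SL ⟂ LB, so LB runs at 38.40°; with |LB| = 17.5, B = (-3.612, 6.376). LB ⟂ BT, so BT runs at -51.60°; with |BT| = 20.5, T = (9.121, -9.689). ∠BTD = 142.3° gives TD at -89.30° from the x-axis; with |TD| = 12.3, D = (9.271, -21.99). Then |SD| = |D − S| = 15.63.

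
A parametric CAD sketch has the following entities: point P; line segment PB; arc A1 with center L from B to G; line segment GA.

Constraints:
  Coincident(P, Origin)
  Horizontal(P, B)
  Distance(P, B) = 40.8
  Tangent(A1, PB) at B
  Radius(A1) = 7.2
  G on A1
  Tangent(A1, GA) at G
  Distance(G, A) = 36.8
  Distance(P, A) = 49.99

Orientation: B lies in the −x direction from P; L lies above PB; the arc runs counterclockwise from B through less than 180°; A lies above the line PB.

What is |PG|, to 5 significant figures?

34.231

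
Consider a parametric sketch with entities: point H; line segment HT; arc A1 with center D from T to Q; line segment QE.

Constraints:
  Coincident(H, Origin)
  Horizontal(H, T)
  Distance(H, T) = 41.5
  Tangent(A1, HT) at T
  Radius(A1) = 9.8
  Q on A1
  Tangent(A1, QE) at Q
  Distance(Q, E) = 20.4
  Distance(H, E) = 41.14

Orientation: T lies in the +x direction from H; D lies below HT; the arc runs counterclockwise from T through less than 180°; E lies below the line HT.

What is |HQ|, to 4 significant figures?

32.92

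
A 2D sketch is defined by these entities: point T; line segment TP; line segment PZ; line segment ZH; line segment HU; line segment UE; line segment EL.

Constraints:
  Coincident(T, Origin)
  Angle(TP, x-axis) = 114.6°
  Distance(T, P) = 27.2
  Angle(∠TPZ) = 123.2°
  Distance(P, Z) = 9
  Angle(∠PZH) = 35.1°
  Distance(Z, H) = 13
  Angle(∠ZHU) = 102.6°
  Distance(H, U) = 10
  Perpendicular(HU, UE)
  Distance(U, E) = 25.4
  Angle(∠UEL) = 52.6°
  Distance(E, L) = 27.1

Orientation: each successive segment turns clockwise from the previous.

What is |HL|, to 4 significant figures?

14.59

T is at the origin; TP runs at 114.6° with length 27.2, so P = (-11.32, 24.73). ∠TPZ = 123.2° gives PZ at 57.80° from the x-axis; with |PZ| = 9.0, Z = (-6.527, 32.35). ∠PZH = 35.1° gives ZH at -87.10° from the x-axis; with |ZH| = 13.0, H = (-5.869, 19.36). ∠ZHU = 102.6° gives HU at -164.5° from the x-axis; with |HU| = 10.0, U = (-15.51, 16.69). HU ⟂ UE, so UE runs at 105.5°; with |UE| = 25.4, E = (-22.29, 41.17). ∠UEL = 52.6° gives EL at -21.90° from the x-axis; with |EL| = 27.1, L = (2.851, 31.06). Then |HL| = |L − H| = 14.59.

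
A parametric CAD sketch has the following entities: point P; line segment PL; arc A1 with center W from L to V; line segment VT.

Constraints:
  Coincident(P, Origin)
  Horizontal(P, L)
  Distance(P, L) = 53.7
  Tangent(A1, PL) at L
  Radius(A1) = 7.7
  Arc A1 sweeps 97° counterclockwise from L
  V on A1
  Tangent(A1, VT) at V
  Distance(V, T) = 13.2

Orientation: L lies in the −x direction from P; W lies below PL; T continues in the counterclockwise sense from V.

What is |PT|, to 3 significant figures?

63.6

On A1, L sits at bearing 90° from W; a 97° counterclockwise sweep puts V at bearing 187°, so V = W + 7.7·(cos 187°, sin 187°) = (-61.3, -8.64). Since A1 is tangent to VT there, WV ⟂ VT, so VT runs along (−sin 187°, cos 187°); with |VT| = 13.2, T = (-59.7, -21.7). Then |PT| = |T − P| = 63.6.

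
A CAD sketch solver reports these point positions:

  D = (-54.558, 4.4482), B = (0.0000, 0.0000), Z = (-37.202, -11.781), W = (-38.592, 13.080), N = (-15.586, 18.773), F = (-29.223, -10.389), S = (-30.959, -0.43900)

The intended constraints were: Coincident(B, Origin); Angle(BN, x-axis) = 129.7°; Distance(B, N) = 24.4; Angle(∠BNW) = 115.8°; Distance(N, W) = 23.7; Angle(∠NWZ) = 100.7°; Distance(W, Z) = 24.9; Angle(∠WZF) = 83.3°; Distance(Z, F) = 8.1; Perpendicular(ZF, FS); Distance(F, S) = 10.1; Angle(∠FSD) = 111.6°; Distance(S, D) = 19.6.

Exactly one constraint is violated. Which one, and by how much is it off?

Distance(S, D) = 19.6 — off by 4.50.

B = (0.00, 0.00) ✓; BN at 129.7° ✓; |BN| = 24.40 ✓; ∠BNW = 115.8° ✓; |NW| = 23.70 ✓; ∠NWZ = 100.7° ✓; |WZ| = 24.90 ✓; ∠WZF = 83.30° ✓; |ZF| = 8.100 ✓; ∠(ZF, FS) = 90.00° ✓; |FS| = 10.10 ✓; ∠FSD = 111.6° ✓; |SD| = 24.10 ✗.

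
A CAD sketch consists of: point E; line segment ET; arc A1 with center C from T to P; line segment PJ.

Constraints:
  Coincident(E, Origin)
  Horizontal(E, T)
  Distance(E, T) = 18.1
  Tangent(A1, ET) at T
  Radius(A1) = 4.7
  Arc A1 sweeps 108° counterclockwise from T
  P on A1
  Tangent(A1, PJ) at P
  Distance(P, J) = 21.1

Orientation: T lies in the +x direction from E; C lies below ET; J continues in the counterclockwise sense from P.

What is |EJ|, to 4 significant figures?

33.07

E is at the origin; ET is horizontal with |ET| = 18.1 and T on the +x side, so T = (18.10, 0.000). The tangent condition forces CT to be normal to ET, so C = T + (0, -4.7) = (18.10, -4.700). On A1, T sits at bearing 90° from C; a 108° counterclockwise sweep puts P at bearing 198°, so P = C + 4.7·(cos 198°, sin 198°) = (13.63, -6.152). Since A1 is tangent to PJ there, CP ⟂ PJ, so PJ runs along (−sin 198°, cos 198°); with |PJ| = 21.1, J = (20.15, -26.22). Then |EJ| = |J − E| = 33.07.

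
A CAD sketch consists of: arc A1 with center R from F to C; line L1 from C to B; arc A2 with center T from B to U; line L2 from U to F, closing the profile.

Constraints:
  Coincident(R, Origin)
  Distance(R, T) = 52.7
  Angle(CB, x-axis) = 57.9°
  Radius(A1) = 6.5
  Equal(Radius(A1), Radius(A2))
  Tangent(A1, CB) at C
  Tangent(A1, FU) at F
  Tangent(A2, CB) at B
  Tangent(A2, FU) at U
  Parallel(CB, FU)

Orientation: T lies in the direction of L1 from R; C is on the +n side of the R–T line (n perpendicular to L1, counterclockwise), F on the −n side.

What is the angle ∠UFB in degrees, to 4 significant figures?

13.86°

The slot axis is L1's direction at 57.9°, so u = (cos 57.9°, sin 57.9°) = (0.5314, 0.8471) and n = (−sin 57.9°, cos 57.9°) = (-0.8471, 0.5314). R is at the origin and T lies 52.7 along u from R, so T = 52.7·u = (28.00, 44.64). Tangency of A1 to both parallel lines with radius 6.5 puts C and F at R ± 6.5·n: C = (-5.506, 3.454), F = (5.506, -3.454). Equal radii place B and U the same way about T: B = T + 6.5·n = (22.50, 48.10), U = T − 6.5·n = (33.51, 41.19). Then cos ∠UFB = FU·FB / (|FU||FB|), giving 13.86°.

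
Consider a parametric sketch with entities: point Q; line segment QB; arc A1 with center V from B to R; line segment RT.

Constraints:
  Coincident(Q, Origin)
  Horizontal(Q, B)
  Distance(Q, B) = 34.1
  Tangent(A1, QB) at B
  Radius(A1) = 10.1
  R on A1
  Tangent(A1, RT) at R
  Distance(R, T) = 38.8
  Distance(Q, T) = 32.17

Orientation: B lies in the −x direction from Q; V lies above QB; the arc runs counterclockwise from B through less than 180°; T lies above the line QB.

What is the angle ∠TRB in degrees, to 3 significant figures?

156°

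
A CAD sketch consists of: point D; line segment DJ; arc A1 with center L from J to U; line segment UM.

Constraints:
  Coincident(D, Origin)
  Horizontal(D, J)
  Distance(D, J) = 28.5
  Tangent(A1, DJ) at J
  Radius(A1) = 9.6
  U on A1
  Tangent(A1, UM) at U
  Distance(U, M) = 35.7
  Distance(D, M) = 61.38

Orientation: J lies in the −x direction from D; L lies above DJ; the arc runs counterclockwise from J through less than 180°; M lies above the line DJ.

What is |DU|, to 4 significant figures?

26.17

D is at the origin; D and J share the same y with |DJ| = 28.5 and J on the −x side, so J = (-28.50, 0.000). Since A1 is tangent to DJ there, LJ ⟂ DJ, so L = J + (0, 9.6) = (-28.50, 9.600). Since LU ⟂ UM (tangency), |LM| = √(9.6² + 35.7²) = 36.97 regardless of where U sits on A1. So M lies on both circle(D, 61.38) and circle(L, 36.97); the above-DJ intersection is M = (-43.35, 43.45). U is the foot of the tangent from M: U = (-21.01, 15.61).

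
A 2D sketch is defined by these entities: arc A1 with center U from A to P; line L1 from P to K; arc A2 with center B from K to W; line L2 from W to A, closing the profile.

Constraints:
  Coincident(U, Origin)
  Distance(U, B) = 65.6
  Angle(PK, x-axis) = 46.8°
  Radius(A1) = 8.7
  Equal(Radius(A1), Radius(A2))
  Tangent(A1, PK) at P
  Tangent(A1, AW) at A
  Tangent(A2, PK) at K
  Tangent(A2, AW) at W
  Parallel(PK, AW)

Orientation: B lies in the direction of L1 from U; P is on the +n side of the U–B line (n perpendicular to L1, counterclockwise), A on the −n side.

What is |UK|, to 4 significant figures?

66.17

The slot axis is L1's direction at 46.8°, so u = (cos 46.8°, sin 46.8°) = (0.6845, 0.7290) and n = (−sin 46.8°, cos 46.8°) = (-0.7290, 0.6845). U is at the origin and B lies 65.6 along u from U, so B = 65.6·u = (44.91, 47.82). Tangency of A1 to both parallel lines with radius 8.7 puts P and A at U ± 8.7·n: P = (-6.342, 5.956), A = (6.342, -5.956). Equal radii place K and W the same way about B: K = B + 8.7·n = (38.56, 53.78), W = B − 8.7·n = (51.25, 41.86). Then |UK| = |K − U| = 66.17.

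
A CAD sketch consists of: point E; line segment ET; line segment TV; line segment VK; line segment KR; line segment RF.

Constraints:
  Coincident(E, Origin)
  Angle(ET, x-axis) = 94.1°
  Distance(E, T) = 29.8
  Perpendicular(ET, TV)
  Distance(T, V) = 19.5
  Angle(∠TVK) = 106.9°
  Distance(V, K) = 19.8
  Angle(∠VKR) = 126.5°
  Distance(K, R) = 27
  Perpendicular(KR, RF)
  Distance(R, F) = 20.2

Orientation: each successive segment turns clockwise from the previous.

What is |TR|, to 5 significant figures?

41.640

E is at the origin; ET runs at 94.1° with length 29.8, so T = (-2.1306, 29.724). ET ⟂ TV, so TV runs at 4.1000°; with |TV| = 19.5, V = (17.319, 31.118). ∠TVK = 106.9° gives VK at -69.000° from the x-axis; with |VK| = 19.8, K = (24.415, 12.633). ∠VKR = 126.5° gives KR at -122.50° from the x-axis; with |KR| = 27.0, R = (9.9081, -10.139). Then |TR| = |R − T| = 41.640.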